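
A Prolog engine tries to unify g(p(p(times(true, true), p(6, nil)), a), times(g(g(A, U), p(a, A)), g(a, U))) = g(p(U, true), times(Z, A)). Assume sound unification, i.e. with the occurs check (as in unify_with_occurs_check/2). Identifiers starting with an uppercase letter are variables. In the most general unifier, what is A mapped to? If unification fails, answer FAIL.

Decompose g/2: p(p(times(true, true), p(6, nil)), a) = p(U, true),  times(g(g(A, U), p(a, A)), g(a, U)) = times(Z, A).
Decompose p/2: p(times(true, true), p(6, nil)) = U,  a = true.
Bind U := p(times(true, true), p(6, nil)); substituting into the one remaining equation that mentions U gives: times(g(g(A, p(times(true, true), p(6, nil))), p(a, A)), g(a, p(times(true, true), p(6, nil)))) = times(Z, A).
Clash: constants a and true differ; no unifier exists.

FAIL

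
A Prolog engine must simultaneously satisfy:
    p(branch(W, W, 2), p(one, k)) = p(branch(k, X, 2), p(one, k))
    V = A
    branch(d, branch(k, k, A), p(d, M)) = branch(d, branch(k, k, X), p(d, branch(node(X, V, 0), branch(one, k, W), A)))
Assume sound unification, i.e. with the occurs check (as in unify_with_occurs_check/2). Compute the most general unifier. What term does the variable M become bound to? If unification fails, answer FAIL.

branch(node(k, k, 0), branch(one, k, k), k)

Decompose p/2: branch(W, W, 2) = branch(k, X, 2),  p(one, k) = p(one, k).
Decompose branch/3: W = k,  W = X,  2 = 2.
Bind W := k; substituting into the 2 remaining equations that mention W gives: k = X,  branch(d, branch(k, k, A), p(d, M)) = branch(d, branch(k, k, X), p(d, branch(node(X, V, 0), branch(one, k, k), A))).
Bind X := k; substituting into the one remaining equation that mentions X gives: branch(d, branch(k, k, A), p(d, M)) = branch(d, branch(k, k, k), p(d, branch(node(k, V, 0), branch(one, k, k), A))).
Delete trivial equation 2 = 2.
Delete trivial equation p(one, k) = p(one, k).
Bind V := A; substituting into the remaining equation gives: branch(d, branch(k, k, A), p(d, M)) = branch(d, branch(k, k, k), p(d, branch(node(k, A, 0), branch(one, k, k), A))).
Decompose branch/3: d = d,  branch(k, k, A) = branch(k, k, k),  p(d, M) = p(d, branch(node(k, A, 0), branch(one, k, k), A)).
Delete trivial equation d = d.
Decompose branch/3: k = k,  k = k,  A = k.
Delete trivial equation k = k.
Delete trivial equation k = k.
Bind A := k; substituting into the remaining equation gives: p(d, M) = p(d, branch(node(k, k, 0), branch(one, k, k), k)). Substituting into the earlier binding gives V := k.
Decompose p/2: d = d,  M = branch(node(k, k, 0), branch(one, k, k), k).
Delete trivial equation d = d.
Bind M := branch(node(k, k, 0), branch(one, k, k), k).
MGU = { W ↦ k, X ↦ k, V ↦ k, A ↦ k, M ↦ branch(node(k, k, 0), branch(one, k, k), k) }, so M ↦ branch(node(k, k, 0), branch(one, k, k), k).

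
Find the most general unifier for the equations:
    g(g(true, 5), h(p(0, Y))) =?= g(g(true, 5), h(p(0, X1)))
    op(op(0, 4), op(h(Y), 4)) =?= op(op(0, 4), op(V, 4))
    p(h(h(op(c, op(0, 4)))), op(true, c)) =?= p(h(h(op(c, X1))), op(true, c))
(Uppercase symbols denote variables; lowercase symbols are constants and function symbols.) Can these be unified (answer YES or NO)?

YES

Decompose g/2: g(true, 5) =?= g(true, 5),  h(p(0, Y)) =?= h(p(0, X1)).
Delete trivial equation g(true, 5) =?= g(true, 5).
Decompose h/1: p(0, Y) =?= p(0, X1).
Decompose p/2: 0 =?= 0,  Y =?= X1.
Delete trivial equation 0 =?= 0.
Bind Y := X1; substituting into the one remaining equation that mentions Y gives: op(op(0, 4), op(h(X1), 4)) =?= op(op(0, 4), op(V, 4)).
Decompose op/2: op(0, 4) =?= op(0, 4),  op(h(X1), 4) =?= op(V, 4).
Delete trivial equation op(0, 4) =?= op(0, 4).
Decompose op/2: h(X1) =?= V,  4 =?= 4.
Bind V := h(X1); no other remaining equation mentions V.
Delete trivial equation 4 =?= 4.
Decompose p/2: h(h(op(c, op(0, 4)))) =?= h(h(op(c, X1))),  op(true, c) =?= op(true, c).
Decompose h/1: h(op(c, op(0, 4))) =?= h(op(c, X1)).
Decompose h/1: op(c, op(0, 4)) =?= op(c, X1).
Decompose op/2: c =?= c,  op(0, 4) =?= X1.
Delete trivial equation c =?= c.
Bind X1 := op(0, 4); no other remaining equation mentions X1. Substituting into the earlier bindings gives Y := op(0, 4), V := h(op(0, 4)).
Delete trivial equation op(true, c) =?= op(true, c).
No equations remain and no clash or occurs-check failure arose, so a unifier exists.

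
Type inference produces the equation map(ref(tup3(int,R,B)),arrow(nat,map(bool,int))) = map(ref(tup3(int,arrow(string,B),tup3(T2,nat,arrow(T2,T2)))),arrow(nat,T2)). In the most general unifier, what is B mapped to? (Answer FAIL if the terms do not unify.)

tup3(map(bool,int),nat,arrow(map(bool,int),map(bool,int)))

Decompose map/2: ref(tup3(int,R,B)) = ref(tup3(int,arrow(string,B),tup3(T2,nat,arrow(T2,T2)))),  arrow(nat,map(bool,int)) = arrow(nat,T2).
Decompose ref/1: tup3(int,R,B) = tup3(int,arrow(string,B),tup3(T2,nat,arrow(T2,T2))).
Decompose tup3/3: int = int,  R = arrow(string,B),  B = tup3(T2,nat,arrow(T2,T2)).
Delete trivial equation int = int.
Bind R := arrow(string,B); no other remaining equation mentions R.
Bind B := tup3(T2,nat,arrow(T2,T2)); no other remaining equation mentions B. Substituting into the earlier binding gives R := arrow(string,tup3(T2,nat,arrow(T2,T2))).
Decompose arrow/2: nat = nat,  map(bool,int) = T2.
Delete trivial equation nat = nat.
Bind T2 := map(bool,int). Substituting into the earlier bindings gives R := arrow(string,tup3(map(bool,int),nat,arrow(map(bool,int),map(bool,int)))), B := tup3(map(bool,int),nat,arrow(map(bool,int),map(bool,int))).
MGU = { R ↦ arrow(string,tup3(map(bool,int),nat,arrow(map(bool,int),map(bool,int)))), B ↦ tup3(map(bool,int),nat,arrow(map(bool,int),map(bool,int))), T2 ↦ map(bool,int) }, so B ↦ tup3(map(bool,int),nat,arrow(map(bool,int),map(bool,int))).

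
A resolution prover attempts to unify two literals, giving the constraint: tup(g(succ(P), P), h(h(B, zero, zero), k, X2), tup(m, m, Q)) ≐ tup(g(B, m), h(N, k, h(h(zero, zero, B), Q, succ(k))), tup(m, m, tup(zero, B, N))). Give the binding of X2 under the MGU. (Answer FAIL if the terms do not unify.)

Decompose tup/3: g(succ(P), P) ≐ g(B, m),  h(h(B, zero, zero), k, X2) ≐ h(N, k, h(h(zero, zero, B), Q, succ(k))),  tup(m, m, Q) ≐ tup(m, m, tup(zero, B, N)).
Decompose g/2: succ(P) ≐ B,  P ≐ m.
Bind B := succ(P); substituting into the 2 remaining equations that mention B gives: h(h(succ(P), zero, zero), k, X2) ≐ h(N, k, h(h(zero, zero, succ(P)), Q, succ(k))),  tup(m, m, Q) ≐ tup(m, m, tup(zero, succ(P), N)).
Bind P := m; substituting into the remaining equations gives: h(h(succ(m), zero, zero), k, X2) ≐ h(N, k, h(h(zero, zero, succ(m)), Q, succ(k))),  tup(m, m, Q) ≐ tup(m, m, tup(zero, succ(m), N)). Substituting into the earlier binding gives B := succ(m).
Decompose h/3: h(succ(m), zero, zero) ≐ N,  k ≐ k,  X2 ≐ h(h(zero, zero, succ(m)), Q, succ(k)).
Bind N := h(succ(m), zero, zero); substituting into the one remaining equation that mentions N gives: tup(m, m, Q) ≐ tup(m, m, tup(zero, succ(m), h(succ(m), zero, zero))).
Delete trivial equation k ≐ k.
Bind X2 := h(h(zero, zero, succ(m)), Q, succ(k)); no other remaining equation mentions X2.
Decompose tup/3: m ≐ m,  m ≐ m,  Q ≐ tup(zero, succ(m), h(succ(m), zero, zero)).
Delete trivial equation m ≐ m.
Delete trivial equation m ≐ m.
Bind Q := tup(zero, succ(m), h(succ(m), zero, zero)). Substituting into the earlier binding gives X2 := h(h(zero, zero, succ(m)), tup(zero, succ(m), h(succ(m), zero, zero)), succ(k)).
MGU = { B := succ(m), P := m, N := h(succ(m), zero, zero), X2 := h(h(zero, zero, succ(m)), tup(zero, succ(m), h(succ(m), zero, zero)), succ(k)), Q := tup(zero, succ(m), h(succ(m), zero, zero)) }, so X2 := h(h(zero, zero, succ(m)), tup(zero, succ(m), h(succ(m), zero, zero)), succ(k)).

h(h(zero, zero, succ(m)), tup(zero, succ(m), h(succ(m), zero, zero)), succ(k))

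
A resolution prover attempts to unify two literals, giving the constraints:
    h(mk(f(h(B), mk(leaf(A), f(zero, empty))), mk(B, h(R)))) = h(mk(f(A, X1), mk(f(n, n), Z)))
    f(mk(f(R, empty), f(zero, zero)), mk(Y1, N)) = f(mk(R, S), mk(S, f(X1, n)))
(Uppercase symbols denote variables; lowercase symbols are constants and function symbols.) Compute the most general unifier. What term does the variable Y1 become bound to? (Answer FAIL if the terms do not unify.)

FAIL

Decompose h/1: mk(f(h(B), mk(leaf(A), f(zero, empty))), mk(B, h(R))) = mk(f(A, X1), mk(f(n, n), Z)).
Decompose mk/2: f(h(B), mk(leaf(A), f(zero, empty))) = f(A, X1),  mk(B, h(R)) = mk(f(n, n), Z).
Decompose f/2: h(B) = A,  mk(leaf(A), f(zero, empty)) = X1.
Bind A := h(B); substituting into the one remaining equation that mentions A gives: mk(leaf(h(B)), f(zero, empty)) = X1.
Bind X1 := mk(leaf(h(B)), f(zero, empty)); substituting into the one remaining equation that mentions X1 gives: f(mk(f(R, empty), f(zero, zero)), mk(Y1, N)) = f(mk(R, S), mk(S, f(mk(leaf(h(B)), f(zero, empty)), n))).
Decompose mk/2: B = f(n, n),  h(R) = Z.
Bind B := f(n, n); substituting into the one remaining equation that mentions B gives: f(mk(f(R, empty), f(zero, zero)), mk(Y1, N)) = f(mk(R, S), mk(S, f(mk(leaf(h(f(n, n))), f(zero, empty)), n))). Substituting into the earlier bindings gives A := h(f(n, n)), X1 := mk(leaf(h(f(n, n))), f(zero, empty)).
Bind Z := h(R); no other remaining equation mentions Z.
Decompose f/2: mk(f(R, empty), f(zero, zero)) = mk(R, S),  mk(Y1, N) = mk(S, f(mk(leaf(h(f(n, n))), f(zero, empty)), n)).
Decompose mk/2: f(R, empty) = R,  f(zero, zero) = S.
Occurs check fails: R occurs in f(R, empty); the equation R = f(R, empty) has no finite solution.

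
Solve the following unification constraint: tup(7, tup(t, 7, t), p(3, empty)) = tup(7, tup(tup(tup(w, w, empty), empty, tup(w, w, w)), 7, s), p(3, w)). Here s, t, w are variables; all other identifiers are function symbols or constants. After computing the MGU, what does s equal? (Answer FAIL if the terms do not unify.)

Decompose tup/3: 7 = 7,  tup(t, 7, t) = tup(tup(tup(w, w, empty), empty, tup(w, w, w)), 7, s),  p(3, empty) = p(3, w).
Delete trivial equation 7 = 7.
Decompose tup/3: t = tup(tup(w, w, empty), empty, tup(w, w, w)),  7 = 7,  t = s.
Bind t := tup(tup(w, w, empty), empty, tup(w, w, w)); substituting into the one remaining equation that mentions t gives: tup(tup(w, w, empty), empty, tup(w, w, w)) = s.
Delete trivial equation 7 = 7.
Bind s := tup(tup(w, w, empty), empty, tup(w, w, w)); no other remaining equation mentions s.
Decompose p/2: 3 = 3,  empty = w.
Delete trivial equation 3 = 3.
Bind w := empty. Substituting into the earlier bindings gives t := tup(tup(empty, empty, empty), empty, tup(empty, empty, empty)), s := tup(tup(empty, empty, empty), empty, tup(empty, empty, empty)).
MGU = { t -> tup(tup(empty, empty, empty), empty, tup(empty, empty, empty)), s -> tup(tup(empty, empty, empty), empty, tup(empty, empty, empty)), w -> empty }, so s -> tup(tup(empty, empty, empty), empty, tup(empty, empty, empty)).

tup(tup(empty, empty, empty), empty, tup(empty, empty, empty))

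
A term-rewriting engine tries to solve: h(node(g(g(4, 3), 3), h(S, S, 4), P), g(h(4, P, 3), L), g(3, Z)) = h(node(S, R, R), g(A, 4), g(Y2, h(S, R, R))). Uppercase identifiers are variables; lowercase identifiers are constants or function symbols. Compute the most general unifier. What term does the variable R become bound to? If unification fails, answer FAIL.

h(g(g(4, 3), 3), g(g(4, 3), 3), 4)

Decompose h/3: node(g(g(4, 3), 3), h(S, S, 4), P) = node(S, R, R),  g(h(4, P, 3), L) = g(A, 4),  g(3, Z) = g(Y2, h(S, R, R)).
Decompose node/3: g(g(4, 3), 3) = S,  h(S, S, 4) = R,  P = R.
Bind S := g(g(4, 3), 3); substituting into the 2 remaining equations that mention S gives: h(g(g(4, 3), 3), g(g(4, 3), 3), 4) = R,  g(3, Z) = g(Y2, h(g(g(4, 3), 3), R, R)).
Bind R := h(g(g(4, 3), 3), g(g(4, 3), 3), 4); substituting into the 2 remaining equations that mention R gives: P = h(g(g(4, 3), 3), g(g(4, 3), 3), 4),  g(3, Z) = g(Y2, h(g(g(4, 3), 3), h(g(g(4, 3), 3), g(g(4, 3), 3), 4), h(g(g(4, 3), 3), g(g(4, 3), 3), 4))).
Bind P := h(g(g(4, 3), 3), g(g(4, 3), 3), 4); substituting into the one remaining equation that mentions P gives: g(h(4, h(g(g(4, 3), 3), g(g(4, 3), 3), 4), 3), L) = g(A, 4).
Decompose g/2: h(4, h(g(g(4, 3), 3), g(g(4, 3), 3), 4), 3) = A,  L = 4.
Bind A := h(4, h(g(g(4, 3), 3), g(g(4, 3), 3), 4), 3); no other remaining equation mentions A.
Bind L := 4; no other remaining equation mentions L.
Decompose g/2: 3 = Y2,  Z = h(g(g(4, 3), 3), h(g(g(4, 3), 3), g(g(4, 3), 3), 4), h(g(g(4, 3), 3), g(g(4, 3), 3), 4)).
Bind Y2 := 3; no other remaining equation mentions Y2.
Bind Z := h(g(g(4, 3), 3), h(g(g(4, 3), 3), g(g(4, 3), 3), 4), h(g(g(4, 3), 3), g(g(4, 3), 3), 4)).
MGU = { S := g(g(4, 3), 3), R := h(g(g(4, 3), 3), g(g(4, 3), 3), 4), P := h(g(g(4, 3), 3), g(g(4, 3), 3), 4), A := h(4, h(g(g(4, 3), 3), g(g(4, 3), 3), 4), 3), L := 4, Y2 := 3, Z := h(g(g(4, 3), 3), h(g(g(4, 3), 3), g(g(4, 3), 3), 4), h(g(g(4, 3), 3), g(g(4, 3), 3), 4)) }, so R := h(g(g(4, 3), 3), g(g(4, 3), 3), 4).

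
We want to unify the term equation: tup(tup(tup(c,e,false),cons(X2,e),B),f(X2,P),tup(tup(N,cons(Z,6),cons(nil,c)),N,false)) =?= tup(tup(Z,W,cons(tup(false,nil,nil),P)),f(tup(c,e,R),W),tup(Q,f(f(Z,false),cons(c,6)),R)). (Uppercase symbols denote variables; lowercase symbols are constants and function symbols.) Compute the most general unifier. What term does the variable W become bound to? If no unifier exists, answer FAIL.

Decompose tup/3: tup(tup(c,e,false),cons(X2,e),B) =?= tup(Z,W,cons(tup(false,nil,nil),P)),  f(X2,P) =?= f(tup(c,e,R),W),  tup(tup(N,cons(Z,6),cons(nil,c)),N,false) =?= tup(Q,f(f(Z,false),cons(c,6)),R).
Decompose tup/3: tup(c,e,false) =?= Z,  cons(X2,e) =?= W,  B =?= cons(tup(false,nil,nil),P).
Bind Z := tup(c,e,false); substituting into the one remaining equation that mentions Z gives: tup(tup(N,cons(tup(c,e,false),6),cons(nil,c)),N,false) =?= tup(Q,f(f(tup(c,e,false),false),cons(c,6)),R).
Bind W := cons(X2,e); substituting into the one remaining equation that mentions W gives: f(X2,P) =?= f(tup(c,e,R),cons(X2,e)).
Bind B := cons(tup(false,nil,nil),P); no other remaining equation mentions B.
Decompose f/2: X2 =?= tup(c,e,R),  P =?= cons(X2,e).
Bind X2 := tup(c,e,R); substituting into the one remaining equation that mentions X2 gives: P =?= cons(tup(c,e,R),e). Substituting into the earlier binding gives W := cons(tup(c,e,R),e).
Bind P := cons(tup(c,e,R),e); no other remaining equation mentions P. Substituting into the earlier binding gives B := cons(tup(false,nil,nil),cons(tup(c,e,R),e)).
Decompose tup/3: tup(N,cons(tup(c,e,false),6),cons(nil,c)) =?= Q,  N =?= f(f(tup(c,e,false),false),cons(c,6)),  false =?= R.
Bind Q := tup(N,cons(tup(c,e,false),6),cons(nil,c)); no other remaining equation mentions Q.
Bind N := f(f(tup(c,e,false),false),cons(c,6)); no other remaining equation mentions N. Substituting into the earlier binding gives Q := tup(f(f(tup(c,e,false),false),cons(c,6)),cons(tup(c,e,false),6),cons(nil,c)).
Bind R := false. Substituting into the earlier bindings gives W := cons(tup(c,e,false),e), B := cons(tup(false,nil,nil),cons(tup(c,e,false),e)), X2 := tup(c,e,false), P := cons(tup(c,e,false),e).
MGU = { Z ↦ tup(c,e,false), W ↦ cons(tup(c,e,false),e), B ↦ cons(tup(false,nil,nil),cons(tup(c,e,false),e)), X2 ↦ tup(c,e,false), P ↦ cons(tup(c,e,false),e), Q ↦ tup(f(f(tup(c,e,false),false),cons(c,6)),cons(tup(c,e,false),6),cons(nil,c)), N ↦ f(f(tup(c,e,false),false),cons(c,6)), R ↦ false }, so W ↦ cons(tup(c,e,false),e).

cons(tup(c,e,false),e)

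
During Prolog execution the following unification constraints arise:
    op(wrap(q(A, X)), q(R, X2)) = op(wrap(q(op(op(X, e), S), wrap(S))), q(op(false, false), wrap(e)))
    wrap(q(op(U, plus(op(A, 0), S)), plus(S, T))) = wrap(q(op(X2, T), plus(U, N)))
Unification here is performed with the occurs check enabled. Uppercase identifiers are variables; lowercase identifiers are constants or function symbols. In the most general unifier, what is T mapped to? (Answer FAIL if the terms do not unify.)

plus(op(op(op(wrap(wrap(e)), e), wrap(e)), 0), wrap(e))

Decompose op/2: wrap(q(A, X)) = wrap(q(op(op(X, e), S), wrap(S))),  q(R, X2) = q(op(false, false), wrap(e)).
Decompose wrap/1: q(A, X) = q(op(op(X, e), S), wrap(S)).
Decompose q/2: A = op(op(X, e), S),  X = wrap(S).
Bind A := op(op(X, e), S); substituting into the one remaining equation that mentions A gives: wrap(q(op(U, plus(op(op(op(X, e), S), 0), S)), plus(S, T))) = wrap(q(op(X2, T), plus(U, N))).
Bind X := wrap(S); substituting into the one remaining equation that mentions X gives: wrap(q(op(U, plus(op(op(op(wrap(S), e), S), 0), S)), plus(S, T))) = wrap(q(op(X2, T), plus(U, N))). Substituting into the earlier binding gives A := op(op(wrap(S), e), S).
Decompose q/2: R = op(false, false),  X2 = wrap(e).
Bind R := op(false, false); no other remaining equation mentions R.
Bind X2 := wrap(e); substituting into the remaining equation gives: wrap(q(op(U, plus(op(op(op(wrap(S), e), S), 0), S)), plus(S, T))) = wrap(q(op(wrap(e), T), plus(U, N))).
Decompose wrap/1: q(op(U, plus(op(op(op(wrap(S), e), S), 0), S)), plus(S, T)) = q(op(wrap(e), T), plus(U, N)).
Decompose q/2: op(U, plus(op(op(op(wrap(S), e), S), 0), S)) = op(wrap(e), T),  plus(S, T) = plus(U, N).
Decompose op/2: U = wrap(e),  plus(op(op(op(wrap(S), e), S), 0), S) = T.
Bind U := wrap(e); substituting into the one remaining equation that mentions U gives: plus(S, T) = plus(wrap(e), N).
Bind T := plus(op(op(op(wrap(S), e), S), 0), S); substituting into the remaining equation gives: plus(S, plus(op(op(op(wrap(S), e), S), 0), S)) = plus(wrap(e), N).
Decompose plus/2: S = wrap(e),  plus(op(op(op(wrap(S), e), S), 0), S) = N.
Bind S := wrap(e); substituting into the remaining equation gives: plus(op(op(op(wrap(wrap(e)), e), wrap(e)), 0), wrap(e)) = N. Substituting into the earlier bindings gives A := op(op(wrap(wrap(e)), e), wrap(e)), X := wrap(wrap(e)), T := plus(op(op(op(wrap(wrap(e)), e), wrap(e)), 0), wrap(e)).
Bind N := plus(op(op(op(wrap(wrap(e)), e), wrap(e)), 0), wrap(e)).
MGU = { A = op(op(wrap(wrap(e)), e), wrap(e)), X = wrap(wrap(e)), R = op(false, false), X2 = wrap(e), U = wrap(e), T = plus(op(op(op(wrap(wrap(e)), e), wrap(e)), 0), wrap(e)), S = wrap(e), N = plus(op(op(op(wrap(wrap(e)), e), wrap(e)), 0), wrap(e)) }, so T = plus(op(op(op(wrap(wrap(e)), e), wrap(e)), 0), wrap(e)).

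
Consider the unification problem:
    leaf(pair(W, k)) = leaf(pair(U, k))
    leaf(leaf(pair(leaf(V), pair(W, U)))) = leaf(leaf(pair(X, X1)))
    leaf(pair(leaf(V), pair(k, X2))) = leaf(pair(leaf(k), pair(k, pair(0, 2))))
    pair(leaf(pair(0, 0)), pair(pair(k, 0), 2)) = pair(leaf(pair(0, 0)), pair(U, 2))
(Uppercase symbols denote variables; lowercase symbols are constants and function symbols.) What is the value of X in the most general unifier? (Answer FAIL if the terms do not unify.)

Decompose leaf/1: pair(W, k) = pair(U, k).
Decompose pair/2: W = U,  k = k.
Bind W := U; substituting into the one remaining equation that mentions W gives: leaf(leaf(pair(leaf(V), pair(U, U)))) = leaf(leaf(pair(X, X1))).
Delete trivial equation k = k.
Decompose leaf/1: leaf(pair(leaf(V), pair(U, U))) = leaf(pair(X, X1)).
Decompose leaf/1: pair(leaf(V), pair(U, U)) = pair(X, X1).
Decompose pair/2: leaf(V) = X,  pair(U, U) = X1.
Bind X := leaf(V); no other remaining equation mentions X.
Bind X1 := pair(U, U); no other remaining equation mentions X1.
Decompose leaf/1: pair(leaf(V), pair(k, X2)) = pair(leaf(k), pair(k, pair(0, 2))).
Decompose pair/2: leaf(V) = leaf(k),  pair(k, X2) = pair(k, pair(0, 2)).
Decompose leaf/1: V = k.
Bind V := k; no other remaining equation mentions V. Substituting into the earlier binding gives X := leaf(k).
Decompose pair/2: k = k,  X2 = pair(0, 2).
Delete trivial equation k = k.
Bind X2 := pair(0, 2); no other remaining equation mentions X2.
Decompose pair/2: leaf(pair(0, 0)) = leaf(pair(0, 0)),  pair(pair(k, 0), 2) = pair(U, 2).
Delete trivial equation leaf(pair(0, 0)) = leaf(pair(0, 0)).
Decompose pair/2: pair(k, 0) = U,  2 = 2.
Bind U := pair(k, 0); no other remaining equation mentions U. Substituting into the earlier bindings gives W := pair(k, 0), X1 := pair(pair(k, 0), pair(k, 0)).
Delete trivial equation 2 = 2.
MGU = { W -> pair(k, 0), X -> leaf(k), X1 -> pair(pair(k, 0), pair(k, 0)), V -> k, X2 -> pair(0, 2), U -> pair(k, 0) }, so X -> leaf(k).

leaf(k)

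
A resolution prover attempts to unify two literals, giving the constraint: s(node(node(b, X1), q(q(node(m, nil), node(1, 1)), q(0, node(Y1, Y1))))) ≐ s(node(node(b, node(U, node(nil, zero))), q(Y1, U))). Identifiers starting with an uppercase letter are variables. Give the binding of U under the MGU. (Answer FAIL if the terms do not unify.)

q(0, node(q(node(m, nil), node(1, 1)), q(node(m, nil), node(1, 1))))

Decompose s/1: node(node(b, X1), q(q(node(m, nil), node(1, 1)), q(0, node(Y1, Y1)))) ≐ node(node(b, node(U, node(nil, zero))), q(Y1, U)).
Decompose node/2: node(b, X1) ≐ node(b, node(U, node(nil, zero))),  q(q(node(m, nil), node(1, 1)), q(0, node(Y1, Y1))) ≐ q(Y1, U).
Decompose node/2: b ≐ b,  X1 ≐ node(U, node(nil, zero)).
Delete trivial equation b ≐ b.
Bind X1 := node(U, node(nil, zero)); no other remaining equation mentions X1.
Decompose q/2: q(node(m, nil), node(1, 1)) ≐ Y1,  q(0, node(Y1, Y1)) ≐ U.
Bind Y1 := q(node(m, nil), node(1, 1)); substituting into the remaining equation gives: q(0, node(q(node(m, nil), node(1, 1)), q(node(m, nil), node(1, 1)))) ≐ U.
Bind U := q(0, node(q(node(m, nil), node(1, 1)), q(node(m, nil), node(1, 1)))). Substituting into the earlier binding gives X1 := node(q(0, node(q(node(m, nil), node(1, 1)), q(node(m, nil), node(1, 1)))), node(nil, zero)).
MGU = { X1 := node(q(0, node(q(node(m, nil), node(1, 1)), q(node(m, nil), node(1, 1)))), node(nil, zero)), Y1 := q(node(m, nil), node(1, 1)), U := q(0, node(q(node(m, nil), node(1, 1)), q(node(m, nil), node(1, 1)))) }, so U := q(0, node(q(node(m, nil), node(1, 1)), q(node(m, nil), node(1, 1)))).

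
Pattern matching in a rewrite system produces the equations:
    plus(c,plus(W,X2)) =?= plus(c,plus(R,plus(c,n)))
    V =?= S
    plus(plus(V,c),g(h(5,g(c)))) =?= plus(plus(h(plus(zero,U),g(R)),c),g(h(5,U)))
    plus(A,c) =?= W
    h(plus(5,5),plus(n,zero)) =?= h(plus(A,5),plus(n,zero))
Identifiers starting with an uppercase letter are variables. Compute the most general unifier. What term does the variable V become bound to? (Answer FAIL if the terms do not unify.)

Decompose plus/2: c =?= c,  plus(W,X2) =?= plus(R,plus(c,n)).
Delete trivial equation c =?= c.
Decompose plus/2: W =?= R,  X2 =?= plus(c,n).
Bind W := R; substituting into the one remaining equation that mentions W gives: plus(A,c) =?= R.
Bind X2 := plus(c,n); no other remaining equation mentions X2.
Bind V := S; substituting into the one remaining equation that mentions V gives: plus(plus(S,c),g(h(5,g(c)))) =?= plus(plus(h(plus(zero,U),g(R)),c),g(h(5,U))).
Decompose plus/2: plus(S,c) =?= plus(h(plus(zero,U),g(R)),c),  g(h(5,g(c))) =?= g(h(5,U)).
Decompose plus/2: S =?= h(plus(zero,U),g(R)),  c =?= c.
Bind S := h(plus(zero,U),g(R)); no other remaining equation mentions S. Substituting into the earlier binding gives V := h(plus(zero,U),g(R)).
Delete trivial equation c =?= c.
Decompose g/1: h(5,g(c)) =?= h(5,U).
Decompose h/2: 5 =?= 5,  g(c) =?= U.
Delete trivial equation 5 =?= 5.
Bind U := g(c); no other remaining equation mentions U. Substituting into the earlier bindings gives V := h(plus(zero,g(c)),g(R)), S := h(plus(zero,g(c)),g(R)).
Bind R := plus(A,c); no other remaining equation mentions R. Substituting into the earlier bindings gives W := plus(A,c), V := h(plus(zero,g(c)),g(plus(A,c))), S := h(plus(zero,g(c)),g(plus(A,c))).
Decompose h/2: plus(5,5) =?= plus(A,5),  plus(n,zero) =?= plus(n,zero).
Decompose plus/2: 5 =?= A,  5 =?= 5.
Bind A := 5; no other remaining equation mentions A. Substituting into the earlier bindings gives W := plus(5,c), V := h(plus(zero,g(c)),g(plus(5,c))), S := h(plus(zero,g(c)),g(plus(5,c))), R := plus(5,c).
Delete trivial equation 5 =?= 5.
Delete trivial equation plus(n,zero) =?= plus(n,zero).
MGU = { W := plus(5,c), X2 := plus(c,n), V := h(plus(zero,g(c)),g(plus(5,c))), S := h(plus(zero,g(c)),g(plus(5,c))), U := g(c), R := plus(5,c), A := 5 }, so V := h(plus(zero,g(c)),g(plus(5,c))).

h(plus(zero,g(c)),g(plus(5,c)))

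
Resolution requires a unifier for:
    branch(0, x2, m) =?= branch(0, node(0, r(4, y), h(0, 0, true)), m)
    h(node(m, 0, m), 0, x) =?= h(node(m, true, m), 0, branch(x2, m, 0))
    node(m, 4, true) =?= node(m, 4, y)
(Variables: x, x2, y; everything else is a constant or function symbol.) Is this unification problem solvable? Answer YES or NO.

NO

Decompose branch/3: 0 =?= 0,  x2 =?= node(0, r(4, y), h(0, 0, true)),  m =?= m.
Delete trivial equation 0 =?= 0.
Bind x2 := node(0, r(4, y), h(0, 0, true)); substituting into the one remaining equation that mentions x2 gives: h(node(m, 0, m), 0, x) =?= h(node(m, true, m), 0, branch(node(0, r(4, y), h(0, 0, true)), m, 0)).
Delete trivial equation m =?= m.
Decompose h/3: node(m, 0, m) =?= node(m, true, m),  0 =?= 0,  x =?= branch(node(0, r(4, y), h(0, 0, true)), m, 0).
Decompose node/3: m =?= m,  0 =?= true,  m =?= m.
Delete trivial equation m =?= m.
Clash: constants 0 and true differ; no unifier exists.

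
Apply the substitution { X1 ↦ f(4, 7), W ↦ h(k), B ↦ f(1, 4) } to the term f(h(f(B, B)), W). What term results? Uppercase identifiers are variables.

Replace each occurrence of W with h(k).
Replace each occurrence of B with f(1, 4).
Result: f(h(f(f(1, 4), f(1, 4))), h(k)).

f(h(f(f(1, 4), f(1, 4))), h(k))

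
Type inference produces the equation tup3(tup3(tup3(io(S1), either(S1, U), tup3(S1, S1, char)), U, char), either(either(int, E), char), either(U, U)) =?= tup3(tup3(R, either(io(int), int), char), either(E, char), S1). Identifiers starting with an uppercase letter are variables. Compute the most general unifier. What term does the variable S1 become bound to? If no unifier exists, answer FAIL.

FAIL

Decompose tup3/3: tup3(tup3(io(S1), either(S1, U), tup3(S1, S1, char)), U, char) =?= tup3(R, either(io(int), int), char),  either(either(int, E), char) =?= either(E, char),  either(U, U) =?= S1.
Decompose tup3/3: tup3(io(S1), either(S1, U), tup3(S1, S1, char)) =?= R,  U =?= either(io(int), int),  char =?= char.
Bind R := tup3(io(S1), either(S1, U), tup3(S1, S1, char)); no other remaining equation mentions R.
Bind U := either(io(int), int); substituting into the one remaining equation that mentions U gives: either(either(io(int), int), either(io(int), int)) =?= S1. Substituting into the earlier binding gives R := tup3(io(S1), either(S1, either(io(int), int)), tup3(S1, S1, char)).
Delete trivial equation char =?= char.
Decompose either/2: either(int, E) =?= E,  char =?= char.
Occurs check fails: E occurs in either(int, E); the equation E =?= either(int, E) has no finite solution.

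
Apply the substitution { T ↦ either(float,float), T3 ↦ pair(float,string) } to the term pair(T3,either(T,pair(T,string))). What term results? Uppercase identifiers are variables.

Replace each occurrence of T with either(float,float).
Replace each occurrence of T3 with pair(float,string).
Result: pair(pair(float,string),either(either(float,float),pair(either(float,float),string))).

pair(pair(float,string),either(either(float,float),pair(either(float,float),string)))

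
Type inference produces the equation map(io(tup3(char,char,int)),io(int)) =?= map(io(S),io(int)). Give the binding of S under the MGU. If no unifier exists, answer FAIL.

Decompose map/2: io(tup3(char,char,int)) =?= io(S),  io(int) =?= io(int).
Decompose io/1: tup3(char,char,int) =?= S.
Bind S := tup3(char,char,int); no other remaining equation mentions S.
Delete trivial equation io(int) =?= io(int).
MGU = { S -> tup3(char,char,int) }, so S -> tup3(char,char,int).

tup3(char,char,int)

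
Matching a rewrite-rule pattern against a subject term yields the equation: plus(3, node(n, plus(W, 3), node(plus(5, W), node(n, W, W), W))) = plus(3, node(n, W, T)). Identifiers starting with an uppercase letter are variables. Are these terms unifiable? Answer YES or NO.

NO

Decompose plus/2: 3 = 3,  node(n, plus(W, 3), node(plus(5, W), node(n, W, W), W)) = node(n, W, T).
Delete trivial equation 3 = 3.
Decompose node/3: n = n,  plus(W, 3) = W,  node(plus(5, W), node(n, W, W), W) = T.
Delete trivial equation n = n.
Occurs check fails: W occurs in plus(W, 3); the equation W = plus(W, 3) has no finite solution.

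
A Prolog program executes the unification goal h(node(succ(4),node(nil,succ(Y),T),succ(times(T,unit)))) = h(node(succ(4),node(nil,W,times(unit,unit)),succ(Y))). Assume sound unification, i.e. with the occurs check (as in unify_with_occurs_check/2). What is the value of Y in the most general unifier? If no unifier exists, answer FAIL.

Decompose h/1: node(succ(4),node(nil,succ(Y),T),succ(times(T,unit))) = node(succ(4),node(nil,W,times(unit,unit)),succ(Y)).
Decompose node/3: succ(4) = succ(4),  node(nil,succ(Y),T) = node(nil,W,times(unit,unit)),  succ(times(T,unit)) = succ(Y).
Delete trivial equation succ(4) = succ(4).
Decompose node/3: nil = nil,  succ(Y) = W,  T = times(unit,unit).
Delete trivial equation nil = nil.
Bind W := succ(Y); no other remaining equation mentions W.
Bind T := times(unit,unit); substituting into the remaining equation gives: succ(times(times(unit,unit),unit)) = succ(Y).
Decompose succ/1: times(times(unit,unit),unit) = Y.
Bind Y := times(times(unit,unit),unit). Substituting into the earlier binding gives W := succ(times(times(unit,unit),unit)).
MGU = { W ↦ succ(times(times(unit,unit),unit)), T ↦ times(unit,unit), Y ↦ times(times(unit,unit),unit) }, so Y ↦ times(times(unit,unit),unit).

times(times(unit,unit),unit)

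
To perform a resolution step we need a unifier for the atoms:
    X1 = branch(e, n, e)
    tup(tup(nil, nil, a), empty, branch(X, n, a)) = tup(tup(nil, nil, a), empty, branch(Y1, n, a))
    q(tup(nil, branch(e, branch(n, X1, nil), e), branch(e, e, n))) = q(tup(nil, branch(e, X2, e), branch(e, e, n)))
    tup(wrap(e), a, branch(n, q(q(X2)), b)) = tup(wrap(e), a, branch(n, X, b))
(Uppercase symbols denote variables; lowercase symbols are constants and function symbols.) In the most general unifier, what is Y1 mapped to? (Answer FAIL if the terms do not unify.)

Bind X1 := branch(e, n, e); substituting into the one remaining equation that mentions X1 gives: q(tup(nil, branch(e, branch(n, branch(e, n, e), nil), e), branch(e, e, n))) = q(tup(nil, branch(e, X2, e), branch(e, e, n))).
Decompose tup/3: tup(nil, nil, a) = tup(nil, nil, a),  empty = empty,  branch(X, n, a) = branch(Y1, n, a).
Delete trivial equation tup(nil, nil, a) = tup(nil, nil, a).
Delete trivial equation empty = empty.
Decompose branch/3: X = Y1,  n = n,  a = a.
Bind X := Y1; substituting into the one remaining equation that mentions X gives: tup(wrap(e), a, branch(n, q(q(X2)), b)) = tup(wrap(e), a, branch(n, Y1, b)).
Delete trivial equation n = n.
Delete trivial equation a = a.
Decompose q/1: tup(nil, branch(e, branch(n, branch(e, n, e), nil), e), branch(e, e, n)) = tup(nil, branch(e, X2, e), branch(e, e, n)).
Decompose tup/3: nil = nil,  branch(e, branch(n, branch(e, n, e), nil), e) = branch(e, X2, e),  branch(e, e, n) = branch(e, e, n).
Delete trivial equation nil = nil.
Decompose branch/3: e = e,  branch(n, branch(e, n, e), nil) = X2,  e = e.
Delete trivial equation e = e.
Bind X2 := branch(n, branch(e, n, e), nil); substituting into the one remaining equation that mentions X2 gives: tup(wrap(e), a, branch(n, q(q(branch(n, branch(e, n, e), nil))), b)) = tup(wrap(e), a, branch(n, Y1, b)).
Delete trivial equation e = e.
Delete trivial equation branch(e, e, n) = branch(e, e, n).
Decompose tup/3: wrap(e) = wrap(e),  a = a,  branch(n, q(q(branch(n, branch(e, n, e), nil))), b) = branch(n, Y1, b).
Delete trivial equation wrap(e) = wrap(e).
Delete trivial equation a = a.
Decompose branch/3: n = n,  q(q(branch(n, branch(e, n, e), nil))) = Y1,  b = b.
Delete trivial equation n = n.
Bind Y1 := q(q(branch(n, branch(e, n, e), nil))); no other remaining equation mentions Y1. Substituting into the earlier binding gives X := q(q(branch(n, branch(e, n, e), nil))).
Delete trivial equation b = b.
MGU = { X1 -> branch(e, n, e), X -> q(q(branch(n, branch(e, n, e), nil))), X2 -> branch(n, branch(e, n, e), nil), Y1 -> q(q(branch(n, branch(e, n, e), nil))) }, so Y1 -> q(q(branch(n, branch(e, n, e), nil))).

q(q(branch(n, branch(e, n, e), nil)))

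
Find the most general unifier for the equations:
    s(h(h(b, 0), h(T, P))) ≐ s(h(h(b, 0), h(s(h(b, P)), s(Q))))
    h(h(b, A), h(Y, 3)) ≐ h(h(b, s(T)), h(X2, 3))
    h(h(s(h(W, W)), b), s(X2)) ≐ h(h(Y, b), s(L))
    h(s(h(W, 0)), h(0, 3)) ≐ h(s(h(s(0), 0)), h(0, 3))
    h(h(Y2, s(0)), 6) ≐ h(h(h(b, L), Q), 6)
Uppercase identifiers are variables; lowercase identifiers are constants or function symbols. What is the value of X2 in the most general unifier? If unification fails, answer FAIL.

s(h(s(0), s(0)))

Decompose s/1: h(h(b, 0), h(T, P)) ≐ h(h(b, 0), h(s(h(b, P)), s(Q))).
Decompose h/2: h(b, 0) ≐ h(b, 0),  h(T, P) ≐ h(s(h(b, P)), s(Q)).
Delete trivial equation h(b, 0) ≐ h(b, 0).
Decompose h/2: T ≐ s(h(b, P)),  P ≐ s(Q).
Bind T := s(h(b, P)); substituting into the one remaining equation that mentions T gives: h(h(b, A), h(Y, 3)) ≐ h(h(b, s(s(h(b, P)))), h(X2, 3)).
Bind P := s(Q); substituting into the one remaining equation that mentions P gives: h(h(b, A), h(Y, 3)) ≐ h(h(b, s(s(h(b, s(Q))))), h(X2, 3)). Substituting into the earlier binding gives T := s(h(b, s(Q))).
Decompose h/2: h(b, A) ≐ h(b, s(s(h(b, s(Q))))),  h(Y, 3) ≐ h(X2, 3).
Decompose h/2: b ≐ b,  A ≐ s(s(h(b, s(Q)))).
Delete trivial equation b ≐ b.
Bind A := s(s(h(b, s(Q)))); no other remaining equation mentions A.
Decompose h/2: Y ≐ X2,  3 ≐ 3.
Bind Y := X2; substituting into the one remaining equation that mentions Y gives: h(h(s(h(W, W)), b), s(X2)) ≐ h(h(X2, b), s(L)).
Delete trivial equation 3 ≐ 3.
Decompose h/2: h(s(h(W, W)), b) ≐ h(X2, b),  s(X2) ≐ s(L).
Decompose h/2: s(h(W, W)) ≐ X2,  b ≐ b.
Bind X2 := s(h(W, W)); substituting into the one remaining equation that mentions X2 gives: s(s(h(W, W))) ≐ s(L). Substituting into the earlier binding gives Y := s(h(W, W)).
Delete trivial equation b ≐ b.
Decompose s/1: s(h(W, W)) ≐ L.
Bind L := s(h(W, W)); substituting into the one remaining equation that mentions L gives: h(h(Y2, s(0)), 6) ≐ h(h(h(b, s(h(W, W))), Q), 6).
Decompose h/2: s(h(W, 0)) ≐ s(h(s(0), 0)),  h(0, 3) ≐ h(0, 3).
Decompose s/1: h(W, 0) ≐ h(s(0), 0).
Decompose h/2: W ≐ s(0),  0 ≐ 0.
Bind W := s(0); substituting into the one remaining equation that mentions W gives: h(h(Y2, s(0)), 6) ≐ h(h(h(b, s(h(s(0), s(0)))), Q), 6). Substituting into the earlier bindings gives Y := s(h(s(0), s(0))), X2 := s(h(s(0), s(0))), L := s(h(s(0), s(0))).
Delete trivial equation 0 ≐ 0.
Delete trivial equation h(0, 3) ≐ h(0, 3).
Decompose h/2: h(Y2, s(0)) ≐ h(h(b, s(h(s(0), s(0)))), Q),  6 ≐ 6.
Decompose h/2: Y2 ≐ h(b, s(h(s(0), s(0)))),  s(0) ≐ Q.
Bind Y2 := h(b, s(h(s(0), s(0)))); no other remaining equation mentions Y2.
Bind Q := s(0); no other remaining equation mentions Q. Substituting into the earlier bindings gives T := s(h(b, s(s(0)))), P := s(s(0)), A := s(s(h(b, s(s(0))))).
Delete trivial equation 6 ≐ 6.
MGU = { T := s(h(b, s(s(0)))), P := s(s(0)), A := s(s(h(b, s(s(0))))), Y := s(h(s(0), s(0))), X2 := s(h(s(0), s(0))), L := s(h(s(0), s(0))), W := s(0), Y2 := h(b, s(h(s(0), s(0)))), Q := s(0) }, so X2 := s(h(s(0), s(0))).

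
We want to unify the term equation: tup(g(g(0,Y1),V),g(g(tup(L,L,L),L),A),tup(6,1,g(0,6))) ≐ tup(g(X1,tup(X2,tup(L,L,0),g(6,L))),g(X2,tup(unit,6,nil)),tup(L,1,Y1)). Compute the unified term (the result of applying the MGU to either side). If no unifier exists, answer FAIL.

tup(g(g(0,g(0,6)),tup(g(tup(6,6,6),6),tup(6,6,0),g(6,6))),g(g(tup(6,6,6),6),tup(unit,6,nil)),tup(6,1,g(0,6)))

Decompose tup/3: g(g(0,Y1),V) ≐ g(X1,tup(X2,tup(L,L,0),g(6,L))),  g(g(tup(L,L,L),L),A) ≐ g(X2,tup(unit,6,nil)),  tup(6,1,g(0,6)) ≐ tup(L,1,Y1).
Decompose g/2: g(0,Y1) ≐ X1,  V ≐ tup(X2,tup(L,L,0),g(6,L)).
Bind X1 := g(0,Y1); no other remaining equation mentions X1.
Bind V := tup(X2,tup(L,L,0),g(6,L)); no other remaining equation mentions V.
Decompose g/2: g(tup(L,L,L),L) ≐ X2,  A ≐ tup(unit,6,nil).
Bind X2 := g(tup(L,L,L),L); no other remaining equation mentions X2. Substituting into the earlier binding gives V := tup(g(tup(L,L,L),L),tup(L,L,0),g(6,L)).
Bind A := tup(unit,6,nil); no other remaining equation mentions A.
Decompose tup/3: 6 ≐ L,  1 ≐ 1,  g(0,6) ≐ Y1.
Bind L := 6; no other remaining equation mentions L. Substituting into the earlier bindings gives V := tup(g(tup(6,6,6),6),tup(6,6,0),g(6,6)), X2 := g(tup(6,6,6),6).
Delete trivial equation 1 ≐ 1.
Bind Y1 := g(0,6). Substituting into the earlier binding gives X1 := g(0,g(0,6)).
Applying the MGU to either side gives tup(g(g(0,g(0,6)),tup(g(tup(6,6,6),6),tup(6,6,0),g(6,6))),g(g(tup(6,6,6),6),tup(unit,6,nil)),tup(6,1,g(0,6))).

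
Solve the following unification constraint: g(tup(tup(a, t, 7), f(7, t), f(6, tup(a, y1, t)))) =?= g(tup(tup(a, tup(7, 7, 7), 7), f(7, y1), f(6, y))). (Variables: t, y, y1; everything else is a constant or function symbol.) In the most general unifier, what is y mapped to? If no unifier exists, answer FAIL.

Decompose g/1: tup(tup(a, t, 7), f(7, t), f(6, tup(a, y1, t))) =?= tup(tup(a, tup(7, 7, 7), 7), f(7, y1), f(6, y)).
Decompose tup/3: tup(a, t, 7) =?= tup(a, tup(7, 7, 7), 7),  f(7, t) =?= f(7, y1),  f(6, tup(a, y1, t)) =?= f(6, y).
Decompose tup/3: a =?= a,  t =?= tup(7, 7, 7),  7 =?= 7.
Delete trivial equation a =?= a.
Bind t := tup(7, 7, 7); substituting into the 2 remaining equations that mention t gives: f(7, tup(7, 7, 7)) =?= f(7, y1),  f(6, tup(a, y1, tup(7, 7, 7))) =?= f(6, y).
Delete trivial equation 7 =?= 7.
Decompose f/2: 7 =?= 7,  tup(7, 7, 7) =?= y1.
Delete trivial equation 7 =?= 7.
Bind y1 := tup(7, 7, 7); substituting into the remaining equation gives: f(6, tup(a, tup(7, 7, 7), tup(7, 7, 7))) =?= f(6, y).
Decompose f/2: 6 =?= 6,  tup(a, tup(7, 7, 7), tup(7, 7, 7)) =?= y.
Delete trivial equation 6 =?= 6.
Bind y := tup(a, tup(7, 7, 7), tup(7, 7, 7)).
MGU = { t := tup(7, 7, 7), y1 := tup(7, 7, 7), y := tup(a, tup(7, 7, 7), tup(7, 7, 7)) }, so y := tup(a, tup(7, 7, 7), tup(7, 7, 7)).

tup(a, tup(7, 7, 7), tup(7, 7, 7))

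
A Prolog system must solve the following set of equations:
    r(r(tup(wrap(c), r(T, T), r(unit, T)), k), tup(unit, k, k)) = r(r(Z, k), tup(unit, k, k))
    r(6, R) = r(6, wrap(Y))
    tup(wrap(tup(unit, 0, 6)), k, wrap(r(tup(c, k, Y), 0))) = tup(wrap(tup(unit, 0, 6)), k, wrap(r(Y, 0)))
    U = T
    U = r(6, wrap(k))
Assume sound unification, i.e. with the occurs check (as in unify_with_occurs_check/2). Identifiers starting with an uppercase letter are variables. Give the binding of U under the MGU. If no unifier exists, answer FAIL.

FAIL

Decompose r/2: r(tup(wrap(c), r(T, T), r(unit, T)), k) = r(Z, k),  tup(unit, k, k) = tup(unit, k, k).
Decompose r/2: tup(wrap(c), r(T, T), r(unit, T)) = Z,  k = k.
Bind Z := tup(wrap(c), r(T, T), r(unit, T)); no other remaining equation mentions Z.
Delete trivial equation k = k.
Delete trivial equation tup(unit, k, k) = tup(unit, k, k).
Decompose r/2: 6 = 6,  R = wrap(Y).
Delete trivial equation 6 = 6.
Bind R := wrap(Y); no other remaining equation mentions R.
Decompose tup/3: wrap(tup(unit, 0, 6)) = wrap(tup(unit, 0, 6)),  k = k,  wrap(r(tup(c, k, Y), 0)) = wrap(r(Y, 0)).
Delete trivial equation wrap(tup(unit, 0, 6)) = wrap(tup(unit, 0, 6)).
Delete trivial equation k = k.
Decompose wrap/1: r(tup(c, k, Y), 0) = r(Y, 0).
Decompose r/2: tup(c, k, Y) = Y,  0 = 0.
Occurs check fails: Y occurs in tup(c, k, Y); the equation Y = tup(c, k, Y) has no finite solution.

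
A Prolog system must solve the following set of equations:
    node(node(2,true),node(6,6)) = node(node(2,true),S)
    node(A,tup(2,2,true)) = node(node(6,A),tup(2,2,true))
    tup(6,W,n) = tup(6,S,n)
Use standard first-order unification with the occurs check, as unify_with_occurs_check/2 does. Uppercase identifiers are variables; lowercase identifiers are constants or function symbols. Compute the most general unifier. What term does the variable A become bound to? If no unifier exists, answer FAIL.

FAIL

Decompose node/2: node(2,true) = node(2,true),  node(6,6) = S.
Delete trivial equation node(2,true) = node(2,true).
Bind S := node(6,6); substituting into the one remaining equation that mentions S gives: tup(6,W,n) = tup(6,node(6,6),n).
Decompose node/2: A = node(6,A),  tup(2,2,true) = tup(2,2,true).
Occurs check fails: A occurs in node(6,A); the equation A = node(6,A) has no finite solution.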